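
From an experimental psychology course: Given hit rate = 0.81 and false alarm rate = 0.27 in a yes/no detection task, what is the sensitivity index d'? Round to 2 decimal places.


d' = z(HR) - z(FAR)
z(0.81) = 0.8779
z(0.27) = -0.6128
d' = 0.8779 - -0.6128
= 1.49


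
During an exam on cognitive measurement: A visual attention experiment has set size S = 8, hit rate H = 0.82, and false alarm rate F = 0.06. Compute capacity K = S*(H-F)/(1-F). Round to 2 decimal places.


K = S * (H - F) / (1 - F)
H - F = 0.76
1 - F = 0.94
K = 8 * 0.76 / 0.94
= 6.47


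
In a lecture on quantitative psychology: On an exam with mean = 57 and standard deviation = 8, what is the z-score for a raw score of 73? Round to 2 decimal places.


z = (X - mu) / sigma
= (73 - 57) / 8
= 16 / 8
= 2.00


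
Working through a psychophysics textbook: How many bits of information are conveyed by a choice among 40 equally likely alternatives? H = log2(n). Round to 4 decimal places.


H = log2(n)
H = log2(40)
= 5.3219


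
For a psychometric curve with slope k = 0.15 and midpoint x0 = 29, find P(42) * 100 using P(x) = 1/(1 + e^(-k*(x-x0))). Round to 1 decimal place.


P(x) = 1/(1 + e^(-0.15*(42 - 29)))
Exponent = -0.15 * 13 = -1.95
e^(-1.95) = 0.142274
P = 1/(1 + 0.142274) = 0.875447
Percentage = 87.5


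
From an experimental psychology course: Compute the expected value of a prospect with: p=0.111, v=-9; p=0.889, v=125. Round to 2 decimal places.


EU = sum(p_i * v_i)
0.111 * -9 = -0.999
0.889 * 125 = 111.125
EU = -0.999 + 111.125
= 110.13


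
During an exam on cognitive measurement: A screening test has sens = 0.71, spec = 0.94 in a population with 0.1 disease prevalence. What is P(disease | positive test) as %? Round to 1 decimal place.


PPV = (sens * prev) / (sens * prev + (1-spec) * (1-prev))
Numerator = 0.71 * 0.1 = 0.071
P(positive and no disease) = (1 - spec) * (1 - prev) = (1 - 0.94) * (1 - 0.1) = 0.054
Denominator = 0.071 + 0.054 = 0.125
PPV = 0.071 / 0.125 = 0.568
As percentage = 56.8


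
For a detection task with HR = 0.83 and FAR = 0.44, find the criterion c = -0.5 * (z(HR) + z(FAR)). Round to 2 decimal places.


c = -0.5 * (z(HR) + z(FAR))
z(0.83) = 0.9542
z(0.44) = -0.151
c = -0.5 * (0.9542 + -0.151)
= -0.5 * 0.8032
= -0.40


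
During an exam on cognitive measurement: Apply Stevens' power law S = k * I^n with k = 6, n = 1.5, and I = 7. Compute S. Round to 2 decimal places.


S = 6 * 7^1.5
7^1.5 = 18.5203
S = 6 * 18.5203
= 111.12


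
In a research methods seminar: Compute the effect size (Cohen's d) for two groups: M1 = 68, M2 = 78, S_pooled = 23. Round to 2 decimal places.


Cohen's d = (M1 - M2) / S_pooled
= (68 - 78) / 23
= -10 / 23
= -0.43


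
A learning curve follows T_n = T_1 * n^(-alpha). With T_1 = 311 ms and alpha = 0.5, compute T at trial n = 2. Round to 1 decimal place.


T_n = 311 * 2^(-0.5)
2^(-0.5) = 0.707107
T_n = 311 * 0.707107
= 219.9 ms


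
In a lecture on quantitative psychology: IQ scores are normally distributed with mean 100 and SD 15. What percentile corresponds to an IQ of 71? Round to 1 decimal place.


z = (IQ - mean) / SD
z = (71 - 100) / 15 = -1.9333
Percentile = Phi(-1.9333) * 100
Phi(-1.9333) = 0.0266
= 2.7


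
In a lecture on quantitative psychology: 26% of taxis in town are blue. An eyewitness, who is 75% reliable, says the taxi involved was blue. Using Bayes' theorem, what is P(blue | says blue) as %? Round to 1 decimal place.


P(blue | says blue) = P(says blue | blue)*P(blue) / [P(says blue | blue)*P(blue) + P(says blue | not blue)*P(not blue)]
Numerator = 0.75 * 0.26 = 0.195
False identification = 0.25 * 0.74 = 0.185
P = 0.195 / (0.195 + 0.185)
= 0.195 / 0.38
As percentage = 51.3


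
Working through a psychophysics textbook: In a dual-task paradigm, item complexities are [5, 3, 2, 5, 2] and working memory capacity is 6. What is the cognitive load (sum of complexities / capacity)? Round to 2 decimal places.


Total complexity = 5 + 3 + 2 + 5 + 2 = 17
Load = total / capacity = 17 / 6
= 2.83


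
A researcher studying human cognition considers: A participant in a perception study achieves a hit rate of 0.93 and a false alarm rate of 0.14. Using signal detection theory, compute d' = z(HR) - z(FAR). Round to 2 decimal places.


d' = z(HR) - z(FAR)
z(0.93) = 1.4758
z(0.14) = -1.0803
d' = 1.4758 - -1.0803
= 2.56


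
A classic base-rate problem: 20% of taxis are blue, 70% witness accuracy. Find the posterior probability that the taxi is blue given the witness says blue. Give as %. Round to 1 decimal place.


P(blue | says blue) = P(says blue | blue)*P(blue) / [P(says blue | blue)*P(blue) + P(says blue | not blue)*P(not blue)]
Numerator = 0.7 * 0.2 = 0.14
False identification = 0.3 * 0.8 = 0.24
P = 0.14 / (0.14 + 0.24)
= 0.14 / 0.38
As percentage = 36.8


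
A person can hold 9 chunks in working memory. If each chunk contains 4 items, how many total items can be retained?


Total items = chunks * items_per_chunk
= 9 * 4
= 36


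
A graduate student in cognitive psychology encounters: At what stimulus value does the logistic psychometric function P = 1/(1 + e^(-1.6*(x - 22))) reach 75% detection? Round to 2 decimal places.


At P = 0.75: 0.75 = 1/(1 + e^(-k*(x-x0)))
Solving: e^(-k*(x-x0)) = 1/3
x = x0 + ln(3)/k
ln(3) = 1.0986
x = 22 + 1.0986/1.6
= 22 + 0.6866
= 22.69


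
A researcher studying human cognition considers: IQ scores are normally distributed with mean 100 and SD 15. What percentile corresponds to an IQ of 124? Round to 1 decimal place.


z = (IQ - mean) / SD
z = (124 - 100) / 15 = 1.6
Percentile = Phi(1.6) * 100
Phi(1.6) = 0.945201
= 94.5


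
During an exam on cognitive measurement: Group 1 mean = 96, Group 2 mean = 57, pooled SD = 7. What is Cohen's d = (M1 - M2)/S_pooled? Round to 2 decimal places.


Cohen's d = (M1 - M2) / S_pooled
= (96 - 57) / 7
= 39 / 7
= 5.57


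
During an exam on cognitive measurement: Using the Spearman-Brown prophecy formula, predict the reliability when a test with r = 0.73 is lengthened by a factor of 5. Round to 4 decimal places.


r_new = n*r / (1 + (n-1)*r)
Numerator = 5 * 0.73 = 3.65
Denominator = 1 + 4 * 0.73 = 3.92
r_new = 3.65 / 3.92
= 0.9311


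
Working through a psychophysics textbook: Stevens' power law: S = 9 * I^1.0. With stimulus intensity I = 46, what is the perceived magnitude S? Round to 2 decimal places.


S = 9 * 46^1.0
46^1.0 = 46.0
S = 9 * 46.0
= 414.00


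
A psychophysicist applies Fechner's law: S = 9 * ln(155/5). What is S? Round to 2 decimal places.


S = 9 * ln(155/5)
I/I0 = 31.0
ln(31.0) = 3.434
S = 9 * 3.434
= 30.91


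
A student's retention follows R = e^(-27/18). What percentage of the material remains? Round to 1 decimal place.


R = e^(-t/S)
-t/S = -27/18 = -1.5
R = e^(-1.5) = 0.22313
Percentage = 0.22313 * 100
= 22.3


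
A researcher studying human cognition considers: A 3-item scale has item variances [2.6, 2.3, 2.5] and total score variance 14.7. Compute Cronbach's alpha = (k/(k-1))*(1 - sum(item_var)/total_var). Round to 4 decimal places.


alpha = (k/(k-1)) * (1 - sum(s_i^2)/s_total^2)
sum(item variances) = 7.4
k/(k-1) = 3/2 = 1.5
1 - 7.4/14.7 = 1 - 0.503401 = 0.496599
alpha = 1.5 * 0.496599
= 0.7449


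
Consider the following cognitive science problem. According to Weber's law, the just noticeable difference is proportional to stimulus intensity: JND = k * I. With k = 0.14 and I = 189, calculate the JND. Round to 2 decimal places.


JND = k * I
JND = 0.14 * 189
= 26.46


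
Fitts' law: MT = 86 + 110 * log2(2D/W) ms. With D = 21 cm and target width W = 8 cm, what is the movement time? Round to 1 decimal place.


MT = 86 + 110 * log2(2*21/8)
2D/W = 5.25
log2(5.25) = 2.3923
MT = 86 + 110 * 2.3923
= 349.2 ms


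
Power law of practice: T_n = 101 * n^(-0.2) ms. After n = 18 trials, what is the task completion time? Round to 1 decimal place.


T_n = 101 * 18^(-0.2)
18^(-0.2) = 0.560978
T_n = 101 * 0.560978
= 56.7 ms


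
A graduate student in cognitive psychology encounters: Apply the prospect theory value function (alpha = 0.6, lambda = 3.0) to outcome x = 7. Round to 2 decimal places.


Since x = 7 >= 0, use v(x) = x^0.6
7^0.6 = 3.2141
v(7) = 3.21


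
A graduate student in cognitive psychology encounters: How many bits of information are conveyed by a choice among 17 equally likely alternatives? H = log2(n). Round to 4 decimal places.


H = log2(n)
H = log2(17)
= 4.0875


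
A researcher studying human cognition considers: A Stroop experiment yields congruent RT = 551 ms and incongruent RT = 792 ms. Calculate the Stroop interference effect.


Stroop effect = RT(incongruent) - RT(congruent)
= 792 - 551
= 241 ms


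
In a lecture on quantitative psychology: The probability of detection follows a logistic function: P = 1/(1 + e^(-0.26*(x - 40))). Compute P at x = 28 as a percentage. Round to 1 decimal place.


P(x) = 1/(1 + e^(-0.26*(28 - 40)))
Exponent = -0.26 * -12 = 3.12
e^(3.12) = 22.64638
P = 1/(1 + 22.64638) = 0.04229
Percentage = 4.2


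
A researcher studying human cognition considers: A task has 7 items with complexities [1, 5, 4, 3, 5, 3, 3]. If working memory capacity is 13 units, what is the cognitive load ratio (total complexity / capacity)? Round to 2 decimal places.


Total complexity = 1 + 5 + 4 + 3 + 5 + 3 + 3 = 24
Load = total / capacity = 24 / 13
= 1.85


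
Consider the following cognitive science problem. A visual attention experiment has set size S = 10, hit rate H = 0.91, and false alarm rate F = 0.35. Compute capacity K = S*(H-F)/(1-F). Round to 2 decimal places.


K = S * (H - F) / (1 - F)
H - F = 0.56
1 - F = 0.65
K = 10 * 0.56 / 0.65
= 8.62


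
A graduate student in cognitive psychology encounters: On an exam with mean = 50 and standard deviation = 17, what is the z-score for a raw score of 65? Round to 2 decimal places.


z = (X - mu) / sigma
= (65 - 50) / 17
= 15 / 17
= 0.88


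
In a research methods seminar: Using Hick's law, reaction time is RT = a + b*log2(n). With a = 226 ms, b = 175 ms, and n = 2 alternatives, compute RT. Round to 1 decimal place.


RT = 226 + 175 * log2(2)
log2(2) = 1.0
RT = 226 + 175 * 1.0
= 226 + 175.0
= 401.0 ms


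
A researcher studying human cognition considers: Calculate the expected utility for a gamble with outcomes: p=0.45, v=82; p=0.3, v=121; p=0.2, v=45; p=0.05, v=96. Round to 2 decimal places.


EU = sum(p_i * v_i)
0.45 * 82 = 36.9
0.3 * 121 = 36.3
0.2 * 45 = 9.0
0.05 * 96 = 4.8
EU = 36.9 + 36.3 + 9.0 + 4.8
= 87.00


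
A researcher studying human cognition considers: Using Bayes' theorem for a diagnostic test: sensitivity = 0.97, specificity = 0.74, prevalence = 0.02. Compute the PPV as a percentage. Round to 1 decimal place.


PPV = (sens * prev) / (sens * prev + (1-spec) * (1-prev))
Numerator = 0.97 * 0.02 = 0.0194
P(positive and no disease) = (1 - spec) * (1 - prev) = (1 - 0.74) * (1 - 0.02) = 0.2548
Denominator = 0.0194 + 0.2548 = 0.2742
PPV = 0.0194 / 0.2742 = 0.070751
As percentage = 7.1


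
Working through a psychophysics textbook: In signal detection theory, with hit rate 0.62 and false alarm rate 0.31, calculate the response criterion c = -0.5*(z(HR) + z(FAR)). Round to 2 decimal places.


c = -0.5 * (z(HR) + z(FAR))
z(0.62) = 0.3055
z(0.31) = -0.4959
c = -0.5 * (0.3055 + -0.4959)
= -0.5 * -0.1904
= 0.10


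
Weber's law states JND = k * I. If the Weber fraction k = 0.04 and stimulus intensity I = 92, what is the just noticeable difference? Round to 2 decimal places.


JND = k * I
JND = 0.04 * 92
= 3.68


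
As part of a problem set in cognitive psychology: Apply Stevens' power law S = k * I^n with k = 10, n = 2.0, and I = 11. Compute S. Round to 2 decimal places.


S = 10 * 11^2.0
11^2.0 = 121.0
S = 10 * 121.0
= 1210.00


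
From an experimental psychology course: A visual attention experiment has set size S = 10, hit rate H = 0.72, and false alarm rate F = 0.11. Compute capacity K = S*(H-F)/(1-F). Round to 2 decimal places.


K = S * (H - F) / (1 - F)
H - F = 0.61
1 - F = 0.89
K = 10 * 0.61 / 0.89
= 6.85


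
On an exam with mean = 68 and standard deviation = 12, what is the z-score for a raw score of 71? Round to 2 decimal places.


z = (X - mu) / sigma
= (71 - 68) / 12
= 3 / 12
= 0.25


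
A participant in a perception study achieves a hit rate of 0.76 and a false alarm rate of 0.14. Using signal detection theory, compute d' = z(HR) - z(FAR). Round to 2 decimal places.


d' = z(HR) - z(FAR)
z(0.76) = 0.7063
z(0.14) = -1.0803
d' = 0.7063 - -1.0803
= 1.79


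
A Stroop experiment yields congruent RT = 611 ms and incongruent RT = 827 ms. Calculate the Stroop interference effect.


Stroop effect = RT(incongruent) - RT(congruent)
= 827 - 611
= 216 ms


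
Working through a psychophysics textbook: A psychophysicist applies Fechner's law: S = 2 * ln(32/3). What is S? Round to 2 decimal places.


S = 2 * ln(32/3)
I/I0 = 10.666667
ln(10.666667) = 2.3671
S = 2 * 2.3671
= 4.73


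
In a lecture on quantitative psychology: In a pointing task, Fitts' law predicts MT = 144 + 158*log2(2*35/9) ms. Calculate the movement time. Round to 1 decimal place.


MT = 144 + 158 * log2(2*35/9)
2D/W = 7.777778
log2(7.777778) = 2.9594
MT = 144 + 158 * 2.9594
= 611.6 ms


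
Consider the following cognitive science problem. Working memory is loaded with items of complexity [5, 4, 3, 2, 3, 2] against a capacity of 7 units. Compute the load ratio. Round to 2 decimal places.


Total complexity = 5 + 4 + 3 + 2 + 3 + 2 = 19
Load = total / capacity = 19 / 7
= 2.71


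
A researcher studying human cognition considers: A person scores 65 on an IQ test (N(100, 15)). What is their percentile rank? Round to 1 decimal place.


z = (IQ - mean) / SD
z = (65 - 100) / 15 = -2.3333
Percentile = Phi(-2.3333) * 100
Phi(-2.3333) = 0.009816
= 1.0


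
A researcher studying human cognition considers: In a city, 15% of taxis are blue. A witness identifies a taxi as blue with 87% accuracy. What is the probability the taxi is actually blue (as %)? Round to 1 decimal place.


P(blue | says blue) = P(says blue | blue)*P(blue) / [P(says blue | blue)*P(blue) + P(says blue | not blue)*P(not blue)]
Numerator = 0.87 * 0.15 = 0.1305
False identification = 0.13 * 0.85 = 0.1105
P = 0.1305 / (0.1305 + 0.1105)
= 0.1305 / 0.241
As percentage = 54.1


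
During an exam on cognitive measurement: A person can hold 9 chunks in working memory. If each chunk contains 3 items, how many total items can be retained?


Total items = chunks * items_per_chunk
= 9 * 3
= 27


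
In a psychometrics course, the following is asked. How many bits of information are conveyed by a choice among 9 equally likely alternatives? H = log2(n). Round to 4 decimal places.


H = log2(n)
H = log2(9)
= 3.1699


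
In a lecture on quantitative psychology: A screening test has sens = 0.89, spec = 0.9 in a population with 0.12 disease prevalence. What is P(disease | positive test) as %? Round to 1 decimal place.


PPV = (sens * prev) / (sens * prev + (1-spec) * (1-prev))
Numerator = 0.89 * 0.12 = 0.1068
P(positive and no disease) = (1 - spec) * (1 - prev) = (1 - 0.9) * (1 - 0.12) = 0.088
Denominator = 0.1068 + 0.088 = 0.1948
PPV = 0.1068 / 0.1948 = 0.548255
As percentage = 54.8


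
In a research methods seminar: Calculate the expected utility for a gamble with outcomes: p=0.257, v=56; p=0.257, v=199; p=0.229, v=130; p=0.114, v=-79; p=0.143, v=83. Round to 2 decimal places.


EU = sum(p_i * v_i)
0.257 * 56 = 14.392
0.257 * 199 = 51.143
0.229 * 130 = 29.77
0.114 * -79 = -9.006
0.143 * 83 = 11.869
EU = 14.392 + 51.143 + 29.77 + -9.006 + 11.869
= 98.17


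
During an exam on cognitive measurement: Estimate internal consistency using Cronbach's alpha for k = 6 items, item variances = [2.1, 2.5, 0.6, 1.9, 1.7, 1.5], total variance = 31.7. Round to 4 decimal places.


alpha = (k/(k-1)) * (1 - sum(s_i^2)/s_total^2)
sum(item variances) = 10.3
k/(k-1) = 6/5 = 1.2
1 - 10.3/31.7 = 1 - 0.324921 = 0.675079
alpha = 1.2 * 0.675079
= 0.8101


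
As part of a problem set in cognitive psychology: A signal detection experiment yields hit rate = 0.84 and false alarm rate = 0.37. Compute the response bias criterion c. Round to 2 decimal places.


c = -0.5 * (z(HR) + z(FAR))
z(0.84) = 0.9945
z(0.37) = -0.3319
c = -0.5 * (0.9945 + -0.3319)
= -0.5 * 0.6626
= -0.33


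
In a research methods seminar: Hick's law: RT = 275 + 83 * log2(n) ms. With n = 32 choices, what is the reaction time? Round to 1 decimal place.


RT = 275 + 83 * log2(32)
log2(32) = 5.0
RT = 275 + 83 * 5.0
= 275 + 415.0
= 690.0 ms


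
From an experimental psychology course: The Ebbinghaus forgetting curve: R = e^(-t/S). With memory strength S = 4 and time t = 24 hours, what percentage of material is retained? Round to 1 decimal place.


R = e^(-t/S)
-t/S = -24/4 = -6.0
R = e^(-6.0) = 0.002479
Percentage = 0.002479 * 100
= 0.2


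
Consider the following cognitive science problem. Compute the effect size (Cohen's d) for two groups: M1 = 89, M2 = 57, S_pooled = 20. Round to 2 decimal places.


Cohen's d = (M1 - M2) / S_pooled
= (89 - 57) / 20
= 32 / 20
= 1.60


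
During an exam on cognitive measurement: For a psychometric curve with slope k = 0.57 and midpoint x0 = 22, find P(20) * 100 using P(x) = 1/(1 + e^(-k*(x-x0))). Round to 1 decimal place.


P(x) = 1/(1 + e^(-0.57*(20 - 22)))
Exponent = -0.57 * -2 = 1.14
e^(1.14) = 3.126768
P = 1/(1 + 3.126768) = 0.24232
Percentage = 24.2


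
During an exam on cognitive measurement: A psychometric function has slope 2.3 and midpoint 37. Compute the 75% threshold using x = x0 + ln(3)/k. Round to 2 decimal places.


At P = 0.75: 0.75 = 1/(1 + e^(-k*(x-x0)))
Solving: e^(-k*(x-x0)) = 1/3
x = x0 + ln(3)/k
ln(3) = 1.0986
x = 37 + 1.0986/2.3
= 37 + 0.4777
= 37.48


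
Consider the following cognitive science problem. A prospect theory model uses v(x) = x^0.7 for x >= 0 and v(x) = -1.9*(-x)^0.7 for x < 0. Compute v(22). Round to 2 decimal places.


Since x = 22 >= 0, use v(x) = x^0.7
22^0.7 = 8.7035
v(22) = 8.70


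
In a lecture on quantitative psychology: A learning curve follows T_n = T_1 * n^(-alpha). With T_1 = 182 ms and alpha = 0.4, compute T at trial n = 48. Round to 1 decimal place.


T_n = 182 * 48^(-0.4)
48^(-0.4) = 0.212571
T_n = 182 * 0.212571
= 38.7 ms


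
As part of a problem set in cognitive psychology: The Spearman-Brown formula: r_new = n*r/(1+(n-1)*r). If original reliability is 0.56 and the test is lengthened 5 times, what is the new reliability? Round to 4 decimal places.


r_new = n*r / (1 + (n-1)*r)
Numerator = 5 * 0.56 = 2.8
Denominator = 1 + 4 * 0.56 = 3.24
r_new = 2.8 / 3.24
= 0.8642


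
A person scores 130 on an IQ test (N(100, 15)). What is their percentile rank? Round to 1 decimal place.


z = (IQ - mean) / SD
z = (130 - 100) / 15 = 2.0
Percentile = Phi(2.0) * 100
Phi(2.0) = 0.97725
= 97.7


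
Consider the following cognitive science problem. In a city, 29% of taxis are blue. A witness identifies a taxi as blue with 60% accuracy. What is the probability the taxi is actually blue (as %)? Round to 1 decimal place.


P(blue | says blue) = P(says blue | blue)*P(blue) / [P(says blue | blue)*P(blue) + P(says blue | not blue)*P(not blue)]
Numerator = 0.6 * 0.29 = 0.174
False identification = 0.4 * 0.71 = 0.284
P = 0.174 / (0.174 + 0.284)
= 0.174 / 0.458
As percentage = 38.0


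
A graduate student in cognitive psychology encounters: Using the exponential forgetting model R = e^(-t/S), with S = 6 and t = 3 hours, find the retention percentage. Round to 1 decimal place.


R = e^(-t/S)
-t/S = -3/6 = -0.5
R = e^(-0.5) = 0.606531
Percentage = 0.606531 * 100
= 60.7


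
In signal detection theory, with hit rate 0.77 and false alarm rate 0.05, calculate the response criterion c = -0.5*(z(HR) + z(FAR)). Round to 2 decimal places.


c = -0.5 * (z(HR) + z(FAR))
z(0.77) = 0.7388
z(0.05) = -1.6449
c = -0.5 * (0.7388 + -1.6449)
= -0.5 * -0.9061
= 0.45


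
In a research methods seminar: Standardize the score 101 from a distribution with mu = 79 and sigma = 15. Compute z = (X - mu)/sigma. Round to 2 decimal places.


z = (X - mu) / sigma
= (101 - 79) / 15
= 22 / 15
= 1.47


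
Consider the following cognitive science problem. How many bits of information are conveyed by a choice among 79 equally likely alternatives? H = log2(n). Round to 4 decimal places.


H = log2(n)
H = log2(79)
= 6.3038


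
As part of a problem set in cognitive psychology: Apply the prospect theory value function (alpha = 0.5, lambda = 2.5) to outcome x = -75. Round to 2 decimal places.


Since x = -75 < 0, use v(x) = -lambda*(-x)^alpha
(-x) = 75
75^0.5 = 8.6603
v(-75) = -2.5 * 8.6603
= -21.65


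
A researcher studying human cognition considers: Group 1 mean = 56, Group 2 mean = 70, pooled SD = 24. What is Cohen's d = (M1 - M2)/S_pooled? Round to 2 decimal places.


Cohen's d = (M1 - M2) / S_pooled
= (56 - 70) / 24
= -14 / 24
= -0.58


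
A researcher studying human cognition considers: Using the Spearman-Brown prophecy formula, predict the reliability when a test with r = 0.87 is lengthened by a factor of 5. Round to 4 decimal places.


r_new = n*r / (1 + (n-1)*r)
Numerator = 5 * 0.87 = 4.35
Denominator = 1 + 4 * 0.87 = 4.48
r_new = 4.35 / 4.48
= 0.9710


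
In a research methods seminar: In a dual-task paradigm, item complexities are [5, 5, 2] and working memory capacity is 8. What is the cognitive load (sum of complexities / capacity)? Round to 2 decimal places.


Total complexity = 5 + 5 + 2 = 12
Load = total / capacity = 12 / 8
= 1.50


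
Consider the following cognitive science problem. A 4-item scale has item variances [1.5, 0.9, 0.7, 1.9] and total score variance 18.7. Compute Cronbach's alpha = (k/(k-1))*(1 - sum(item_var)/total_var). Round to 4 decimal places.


alpha = (k/(k-1)) * (1 - sum(s_i^2)/s_total^2)
sum(item variances) = 5.0
k/(k-1) = 4/3 = 1.333333
1 - 5.0/18.7 = 1 - 0.26738 = 0.73262
alpha = 1.333333 * 0.73262
= 0.9768


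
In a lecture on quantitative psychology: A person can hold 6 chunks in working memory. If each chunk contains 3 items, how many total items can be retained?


Total items = chunks * items_per_chunk
= 6 * 3
= 18


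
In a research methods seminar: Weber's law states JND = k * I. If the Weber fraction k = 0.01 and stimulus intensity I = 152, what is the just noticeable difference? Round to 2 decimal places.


JND = k * I
JND = 0.01 * 152
= 1.52


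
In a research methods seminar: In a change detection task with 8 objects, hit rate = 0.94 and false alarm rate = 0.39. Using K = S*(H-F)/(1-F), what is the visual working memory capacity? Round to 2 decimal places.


K = S * (H - F) / (1 - F)
H - F = 0.55
1 - F = 0.61
K = 8 * 0.55 / 0.61
= 7.21


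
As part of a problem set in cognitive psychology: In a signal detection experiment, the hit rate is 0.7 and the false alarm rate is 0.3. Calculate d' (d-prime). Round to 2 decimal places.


d' = z(HR) - z(FAR)
z(0.7) = 0.5244
z(0.3) = -0.5244
d' = 0.5244 - -0.5244
= 1.05


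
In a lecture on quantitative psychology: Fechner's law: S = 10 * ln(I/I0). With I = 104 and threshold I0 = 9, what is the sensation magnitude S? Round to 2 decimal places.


S = 10 * ln(104/9)
I/I0 = 11.555556
ln(11.555556) = 2.4472
S = 10 * 2.4472
= 24.47


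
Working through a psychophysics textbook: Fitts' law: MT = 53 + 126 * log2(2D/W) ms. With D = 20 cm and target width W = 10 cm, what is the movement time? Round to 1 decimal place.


MT = 53 + 126 * log2(2*20/10)
2D/W = 4.0
log2(4.0) = 2.0
MT = 53 + 126 * 2.0
= 305.0 ms


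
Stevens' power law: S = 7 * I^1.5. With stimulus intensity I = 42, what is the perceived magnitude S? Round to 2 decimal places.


S = 7 * 42^1.5
42^1.5 = 272.1911
S = 7 * 272.1911
= 1905.34


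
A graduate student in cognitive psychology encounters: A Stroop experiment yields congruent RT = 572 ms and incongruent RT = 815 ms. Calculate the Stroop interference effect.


Stroop effect = RT(incongruent) - RT(congruent)
= 815 - 572
= 243 ms


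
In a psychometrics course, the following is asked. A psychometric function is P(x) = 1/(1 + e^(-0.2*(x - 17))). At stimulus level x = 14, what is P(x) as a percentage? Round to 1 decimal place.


P(x) = 1/(1 + e^(-0.2*(14 - 17)))
Exponent = -0.2 * -3 = 0.6
e^(0.6) = 1.822119
P = 1/(1 + 1.822119) = 0.354344
Percentage = 35.4


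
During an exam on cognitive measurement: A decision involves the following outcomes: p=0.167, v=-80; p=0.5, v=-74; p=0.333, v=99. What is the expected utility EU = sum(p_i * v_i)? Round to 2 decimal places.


EU = sum(p_i * v_i)
0.167 * -80 = -13.36
0.5 * -74 = -37.0
0.333 * 99 = 32.967
EU = -13.36 + -37.0 + 32.967
= -17.39


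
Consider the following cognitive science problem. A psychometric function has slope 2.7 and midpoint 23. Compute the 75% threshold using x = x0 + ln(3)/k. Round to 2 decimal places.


At P = 0.75: 0.75 = 1/(1 + e^(-k*(x-x0)))
Solving: e^(-k*(x-x0)) = 1/3
x = x0 + ln(3)/k
ln(3) = 1.0986
x = 23 + 1.0986/2.7
= 23 + 0.4069
= 23.41


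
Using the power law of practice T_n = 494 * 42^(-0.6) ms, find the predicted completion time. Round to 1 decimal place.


T_n = 494 * 42^(-0.6)
42^(-0.6) = 0.106182
T_n = 494 * 0.106182
= 52.5 ms


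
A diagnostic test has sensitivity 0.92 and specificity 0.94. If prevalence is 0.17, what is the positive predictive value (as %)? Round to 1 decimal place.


PPV = (sens * prev) / (sens * prev + (1-spec) * (1-prev))
Numerator = 0.92 * 0.17 = 0.1564
P(positive and no disease) = (1 - spec) * (1 - prev) = (1 - 0.94) * (1 - 0.17) = 0.0498
Denominator = 0.1564 + 0.0498 = 0.2062
PPV = 0.1564 / 0.2062 = 0.758487
As percentage = 75.8


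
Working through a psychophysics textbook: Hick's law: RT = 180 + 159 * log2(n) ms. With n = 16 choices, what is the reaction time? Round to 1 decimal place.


RT = 180 + 159 * log2(16)
log2(16) = 4.0
RT = 180 + 159 * 4.0
= 180 + 636.0
= 816.0 ms


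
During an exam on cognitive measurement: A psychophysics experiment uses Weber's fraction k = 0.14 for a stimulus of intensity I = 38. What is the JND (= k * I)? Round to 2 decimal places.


JND = k * I
JND = 0.14 * 38
= 5.32


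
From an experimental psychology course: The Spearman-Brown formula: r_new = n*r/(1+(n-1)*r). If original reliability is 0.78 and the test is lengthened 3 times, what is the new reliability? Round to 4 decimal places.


r_new = n*r / (1 + (n-1)*r)
Numerator = 3 * 0.78 = 2.34
Denominator = 1 + 2 * 0.78 = 2.56
r_new = 2.34 / 2.56
= 0.9141


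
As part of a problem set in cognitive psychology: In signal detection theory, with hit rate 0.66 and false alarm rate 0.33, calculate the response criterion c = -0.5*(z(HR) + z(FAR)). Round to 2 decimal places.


c = -0.5 * (z(HR) + z(FAR))
z(0.66) = 0.4125
z(0.33) = -0.4399
c = -0.5 * (0.4125 + -0.4399)
= -0.5 * -0.0274
= 0.01


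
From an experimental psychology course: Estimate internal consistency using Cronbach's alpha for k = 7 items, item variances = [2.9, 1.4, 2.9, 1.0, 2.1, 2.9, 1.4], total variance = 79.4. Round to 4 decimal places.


alpha = (k/(k-1)) * (1 - sum(s_i^2)/s_total^2)
sum(item variances) = 14.6
k/(k-1) = 7/6 = 1.166667
1 - 14.6/79.4 = 1 - 0.183879 = 0.816121
alpha = 1.166667 * 0.816121
= 0.9521


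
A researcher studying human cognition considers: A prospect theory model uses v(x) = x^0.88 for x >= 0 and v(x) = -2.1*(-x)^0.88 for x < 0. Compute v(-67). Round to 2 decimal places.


Since x = -67 < 0, use v(x) = -lambda*(-x)^alpha
(-x) = 67
67^0.88 = 40.4525
v(-67) = -2.1 * 40.4525
= -84.95


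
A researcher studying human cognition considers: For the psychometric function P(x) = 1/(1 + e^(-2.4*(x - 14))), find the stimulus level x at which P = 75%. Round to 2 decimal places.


At P = 0.75: 0.75 = 1/(1 + e^(-k*(x-x0)))
Solving: e^(-k*(x-x0)) = 1/3
x = x0 + ln(3)/k
ln(3) = 1.0986
x = 14 + 1.0986/2.4
= 14 + 0.4578
= 14.46


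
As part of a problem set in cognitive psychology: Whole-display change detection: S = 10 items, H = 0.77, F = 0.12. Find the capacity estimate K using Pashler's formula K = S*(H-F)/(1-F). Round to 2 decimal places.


K = S * (H - F) / (1 - F)
H - F = 0.65
1 - F = 0.88
K = 10 * 0.65 / 0.88
= 7.39


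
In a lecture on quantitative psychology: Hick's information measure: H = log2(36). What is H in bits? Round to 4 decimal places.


H = log2(n)
H = log2(36)
= 5.1699


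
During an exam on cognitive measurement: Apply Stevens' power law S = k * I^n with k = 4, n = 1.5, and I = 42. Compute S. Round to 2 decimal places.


S = 4 * 42^1.5
42^1.5 = 272.1911
S = 4 * 272.1911
= 1088.76


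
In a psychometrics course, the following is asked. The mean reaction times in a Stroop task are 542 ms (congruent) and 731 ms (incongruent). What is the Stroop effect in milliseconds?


Stroop effect = RT(incongruent) - RT(congruent)
= 731 - 542
= 189 ms


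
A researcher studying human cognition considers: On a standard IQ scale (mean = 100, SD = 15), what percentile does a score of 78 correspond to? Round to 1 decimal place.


z = (IQ - mean) / SD
z = (78 - 100) / 15 = -1.4667
Percentile = Phi(-1.4667) * 100
Phi(-1.4667) = 0.071229
= 7.1


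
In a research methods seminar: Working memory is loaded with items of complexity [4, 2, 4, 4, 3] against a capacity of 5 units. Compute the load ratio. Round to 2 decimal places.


Total complexity = 4 + 2 + 4 + 4 + 3 = 17
Load = total / capacity = 17 / 5
= 3.40


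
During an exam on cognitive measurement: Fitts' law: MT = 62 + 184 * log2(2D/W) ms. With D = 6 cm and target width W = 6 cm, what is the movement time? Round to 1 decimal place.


MT = 62 + 184 * log2(2*6/6)
2D/W = 2.0
log2(2.0) = 1.0
MT = 62 + 184 * 1.0
= 246.0 ms


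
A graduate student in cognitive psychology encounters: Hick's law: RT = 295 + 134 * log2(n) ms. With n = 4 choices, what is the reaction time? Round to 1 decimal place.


RT = 295 + 134 * log2(4)
log2(4) = 2.0
RT = 295 + 134 * 2.0
= 295 + 268.0
= 563.0 ms


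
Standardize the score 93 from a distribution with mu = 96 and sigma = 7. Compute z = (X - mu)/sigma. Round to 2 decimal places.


z = (X - mu) / sigma
= (93 - 96) / 7
= -3 / 7
= -0.43


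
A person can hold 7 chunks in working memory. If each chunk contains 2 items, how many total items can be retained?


Total items = chunks * items_per_chunk
= 7 * 2
= 14


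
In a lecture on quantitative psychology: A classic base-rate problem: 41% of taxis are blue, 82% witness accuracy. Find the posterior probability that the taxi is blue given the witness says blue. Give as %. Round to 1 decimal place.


P(blue | says blue) = P(says blue | blue)*P(blue) / [P(says blue | blue)*P(blue) + P(says blue | not blue)*P(not blue)]
Numerator = 0.82 * 0.41 = 0.3362
False identification = 0.18 * 0.59 = 0.1062
P = 0.3362 / (0.3362 + 0.1062)
= 0.3362 / 0.4424
As percentage = 76.0


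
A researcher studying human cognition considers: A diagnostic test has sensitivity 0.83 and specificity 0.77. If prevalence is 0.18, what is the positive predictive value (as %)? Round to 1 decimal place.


PPV = (sens * prev) / (sens * prev + (1-spec) * (1-prev))
Numerator = 0.83 * 0.18 = 0.1494
P(positive and no disease) = (1 - spec) * (1 - prev) = (1 - 0.77) * (1 - 0.18) = 0.1886
Denominator = 0.1494 + 0.1886 = 0.338
PPV = 0.1494 / 0.338 = 0.442012
As percentage = 44.2


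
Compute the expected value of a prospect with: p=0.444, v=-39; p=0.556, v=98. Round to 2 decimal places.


EU = sum(p_i * v_i)
0.444 * -39 = -17.316
0.556 * 98 = 54.488
EU = -17.316 + 54.488
= 37.17


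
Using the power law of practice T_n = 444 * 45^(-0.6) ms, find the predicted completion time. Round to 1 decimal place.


T_n = 444 * 45^(-0.6)
45^(-0.6) = 0.101876
T_n = 444 * 0.101876
= 45.2 ms


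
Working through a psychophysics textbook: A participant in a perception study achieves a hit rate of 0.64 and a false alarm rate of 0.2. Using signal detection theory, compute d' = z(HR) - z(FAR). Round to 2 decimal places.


d' = z(HR) - z(FAR)
z(0.64) = 0.3585
z(0.2) = -0.8416
d' = 0.3585 - -0.8416
= 1.20


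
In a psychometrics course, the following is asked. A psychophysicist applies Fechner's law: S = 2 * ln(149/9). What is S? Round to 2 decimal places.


S = 2 * ln(149/9)
I/I0 = 16.555556
ln(16.555556) = 2.8067
S = 2 * 2.8067
= 5.61


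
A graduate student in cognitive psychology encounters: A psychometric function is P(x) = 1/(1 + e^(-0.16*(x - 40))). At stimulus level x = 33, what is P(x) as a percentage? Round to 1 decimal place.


P(x) = 1/(1 + e^(-0.16*(33 - 40)))
Exponent = -0.16 * -7 = 1.12
e^(1.12) = 3.064854
P = 1/(1 + 3.064854) = 0.246011
Percentage = 24.6


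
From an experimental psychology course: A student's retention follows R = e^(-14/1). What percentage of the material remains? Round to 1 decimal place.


R = e^(-t/S)
-t/S = -14/1 = -14.0
R = e^(-14.0) = 1e-06
Percentage = 1e-06 * 100
= 0.0


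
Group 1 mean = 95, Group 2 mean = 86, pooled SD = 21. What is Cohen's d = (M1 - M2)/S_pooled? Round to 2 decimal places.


Cohen's d = (M1 - M2) / S_pooled
= (95 - 86) / 21
= 9 / 21
= 0.43


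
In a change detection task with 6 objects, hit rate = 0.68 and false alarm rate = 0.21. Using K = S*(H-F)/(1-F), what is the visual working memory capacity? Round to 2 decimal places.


K = S * (H - F) / (1 - F)
H - F = 0.47
1 - F = 0.79
K = 6 * 0.47 / 0.79
= 3.57


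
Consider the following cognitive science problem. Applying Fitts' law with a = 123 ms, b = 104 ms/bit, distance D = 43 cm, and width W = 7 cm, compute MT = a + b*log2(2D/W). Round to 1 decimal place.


MT = 123 + 104 * log2(2*43/7)
2D/W = 12.285714
log2(12.285714) = 3.6189
MT = 123 + 104 * 3.6189
= 499.4 ms


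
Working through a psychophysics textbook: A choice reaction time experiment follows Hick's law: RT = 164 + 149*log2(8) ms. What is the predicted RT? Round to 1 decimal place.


RT = 164 + 149 * log2(8)
log2(8) = 3.0
RT = 164 + 149 * 3.0
= 164 + 447.0
= 611.0 ms


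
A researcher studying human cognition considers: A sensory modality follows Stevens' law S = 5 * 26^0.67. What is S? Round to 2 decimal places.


S = 5 * 26^0.67
26^0.67 = 8.8722
S = 5 * 8.8722
= 44.36


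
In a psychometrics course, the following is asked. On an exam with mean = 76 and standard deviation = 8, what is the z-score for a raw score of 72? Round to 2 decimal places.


z = (X - mu) / sigma
= (72 - 76) / 8
= -4 / 8
= -0.50


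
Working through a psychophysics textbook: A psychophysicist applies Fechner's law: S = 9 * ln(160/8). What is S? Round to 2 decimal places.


S = 9 * ln(160/8)
I/I0 = 20.0
ln(20.0) = 2.9957
S = 9 * 2.9957
= 26.96


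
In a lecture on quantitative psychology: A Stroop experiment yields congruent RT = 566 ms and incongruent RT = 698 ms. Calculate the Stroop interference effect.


Stroop effect = RT(incongruent) - RT(congruent)
= 698 - 566
= 132 ms


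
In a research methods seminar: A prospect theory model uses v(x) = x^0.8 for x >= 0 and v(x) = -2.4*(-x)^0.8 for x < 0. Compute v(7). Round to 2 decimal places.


Since x = 7 >= 0, use v(x) = x^0.8
7^0.8 = 4.7433
v(7) = 4.74


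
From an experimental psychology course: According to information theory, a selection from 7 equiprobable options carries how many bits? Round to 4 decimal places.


H = log2(n)
H = log2(7)
= 2.8074


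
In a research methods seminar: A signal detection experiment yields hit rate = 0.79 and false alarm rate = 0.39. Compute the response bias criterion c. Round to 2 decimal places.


c = -0.5 * (z(HR) + z(FAR))
z(0.79) = 0.8064
z(0.39) = -0.2793
c = -0.5 * (0.8064 + -0.2793)
= -0.5 * 0.5271
= -0.26


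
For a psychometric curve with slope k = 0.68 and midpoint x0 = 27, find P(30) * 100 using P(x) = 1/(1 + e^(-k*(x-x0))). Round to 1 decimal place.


P(x) = 1/(1 + e^(-0.68*(30 - 27)))
Exponent = -0.68 * 3 = -2.04
e^(-2.04) = 0.130029
P = 1/(1 + 0.130029) = 0.884933
Percentage = 88.5


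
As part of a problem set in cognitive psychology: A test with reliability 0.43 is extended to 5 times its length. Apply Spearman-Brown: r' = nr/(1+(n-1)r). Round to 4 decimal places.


r_new = n*r / (1 + (n-1)*r)
Numerator = 5 * 0.43 = 2.15
Denominator = 1 + 4 * 0.43 = 2.72
r_new = 2.15 / 2.72
= 0.7904


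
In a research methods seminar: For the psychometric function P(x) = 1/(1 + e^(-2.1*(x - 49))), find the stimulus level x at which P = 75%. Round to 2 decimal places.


At P = 0.75: 0.75 = 1/(1 + e^(-k*(x-x0)))
Solving: e^(-k*(x-x0)) = 1/3
x = x0 + ln(3)/k
ln(3) = 1.0986
x = 49 + 1.0986/2.1
= 49 + 0.5231
= 49.52


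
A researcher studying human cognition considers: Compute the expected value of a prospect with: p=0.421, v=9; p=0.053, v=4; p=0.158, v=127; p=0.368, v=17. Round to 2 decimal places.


EU = sum(p_i * v_i)
0.421 * 9 = 3.789
0.053 * 4 = 0.212
0.158 * 127 = 20.066
0.368 * 17 = 6.256
EU = 3.789 + 0.212 + 20.066 + 6.256
= 30.32


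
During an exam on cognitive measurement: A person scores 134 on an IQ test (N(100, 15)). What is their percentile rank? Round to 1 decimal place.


z = (IQ - mean) / SD
z = (134 - 100) / 15 = 2.2667
Percentile = Phi(2.2667) * 100
Phi(2.2667) = 0.988296
= 98.8


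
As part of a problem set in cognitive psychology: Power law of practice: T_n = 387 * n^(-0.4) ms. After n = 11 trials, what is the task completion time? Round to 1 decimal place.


T_n = 387 * 11^(-0.4)
11^(-0.4) = 0.383215
T_n = 387 * 0.383215
= 148.3 ms


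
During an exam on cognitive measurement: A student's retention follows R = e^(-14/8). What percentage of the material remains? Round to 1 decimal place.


R = e^(-t/S)
-t/S = -14/8 = -1.75
R = e^(-1.75) = 0.173774
Percentage = 0.173774 * 100
= 17.4


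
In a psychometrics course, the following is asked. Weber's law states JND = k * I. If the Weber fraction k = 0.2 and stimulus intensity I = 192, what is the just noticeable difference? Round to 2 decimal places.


JND = k * I
JND = 0.2 * 192
= 38.40


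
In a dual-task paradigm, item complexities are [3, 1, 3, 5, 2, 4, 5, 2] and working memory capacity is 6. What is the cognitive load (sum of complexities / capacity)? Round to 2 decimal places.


Total complexity = 3 + 1 + 3 + 5 + 2 + 4 + 5 + 2 = 25
Load = total / capacity = 25 / 6
= 4.17


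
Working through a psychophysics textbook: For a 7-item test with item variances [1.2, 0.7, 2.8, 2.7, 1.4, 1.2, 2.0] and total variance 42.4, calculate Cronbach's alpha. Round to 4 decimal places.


alpha = (k/(k-1)) * (1 - sum(s_i^2)/s_total^2)
sum(item variances) = 12.0
k/(k-1) = 7/6 = 1.166667
1 - 12.0/42.4 = 1 - 0.283019 = 0.716981
alpha = 1.166667 * 0.716981
= 0.8365


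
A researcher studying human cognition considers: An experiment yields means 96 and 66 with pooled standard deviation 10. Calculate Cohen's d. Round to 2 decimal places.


Cohen's d = (M1 - M2) / S_pooled
= (96 - 66) / 10
= 30 / 10
= 3.00


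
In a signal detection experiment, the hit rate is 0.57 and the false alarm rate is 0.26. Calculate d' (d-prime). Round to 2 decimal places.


d' = z(HR) - z(FAR)
z(0.57) = 0.1764
z(0.26) = -0.6433
d' = 0.1764 - -0.6433
= 0.82


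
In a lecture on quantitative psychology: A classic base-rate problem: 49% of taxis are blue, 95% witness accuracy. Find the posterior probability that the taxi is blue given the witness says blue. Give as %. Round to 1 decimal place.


P(blue | says blue) = P(says blue | blue)*P(blue) / [P(says blue | blue)*P(blue) + P(says blue | not blue)*P(not blue)]
Numerator = 0.95 * 0.49 = 0.4655
False identification = 0.05 * 0.51 = 0.0255
P = 0.4655 / (0.4655 + 0.0255)
= 0.4655 / 0.491
As percentage = 94.8


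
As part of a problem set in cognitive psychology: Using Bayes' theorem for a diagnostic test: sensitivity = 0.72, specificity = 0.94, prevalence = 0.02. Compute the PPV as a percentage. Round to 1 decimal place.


PPV = (sens * prev) / (sens * prev + (1-spec) * (1-prev))
Numerator = 0.72 * 0.02 = 0.0144
P(positive and no disease) = (1 - spec) * (1 - prev) = (1 - 0.94) * (1 - 0.02) = 0.0588
Denominator = 0.0144 + 0.0588 = 0.0732
PPV = 0.0144 / 0.0732 = 0.196721
As percentage = 19.7
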